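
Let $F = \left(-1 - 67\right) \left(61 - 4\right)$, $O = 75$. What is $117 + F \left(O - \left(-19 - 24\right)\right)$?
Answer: $-457251$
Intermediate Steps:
$F = -3876$ ($F = \left(-68\right) 57 = -3876$)
$117 + F \left(O - \left(-19 - 24\right)\right) = 117 - 3876 \left(75 - \left(-19 - 24\right)\right) = 117 - 3876 \left(75 - -43\right) = 117 - 3876 \left(75 + 43\right) = 117 - 457368 = -457251$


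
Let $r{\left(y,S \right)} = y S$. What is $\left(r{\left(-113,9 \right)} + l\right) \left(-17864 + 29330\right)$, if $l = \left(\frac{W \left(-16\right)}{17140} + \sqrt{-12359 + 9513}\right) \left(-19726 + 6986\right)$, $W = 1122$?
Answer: $\frac{121125161430}{857} - 146076840 i \sqrt{2846} \approx 1.4134 \cdot 10^{8} - 7.7929 \cdot 10^{9} i$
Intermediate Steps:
$r{\left(y,S \right)} = S y$
$l = \frac{11435424}{857} - 12740 i \sqrt{2846}$ ($l = \left(\frac{1122 \left(-16\right)}{17140} + \sqrt{-12359 + 9513}\right) \left(-19726 + 6986\right) = \left(\left(-17952\right) \frac{1}{17140} + \sqrt{-2846}\right) \left(-12740\right) = \left(- \frac{4488}{4285} + i \sqrt{2846}\right) \left(-12740\right) = \frac{11435424}{857} - 12740 i \sqrt{2846} \approx 13344.0 - 6.7965 \cdot 10^{5} i$)
$\left(r{\left(-113,9 \right)} + l\right) \left(-17864 + 29330\right) = \left(9 \left(-113\right) + \left(\frac{11435424}{857} - 12740 i \sqrt{2846}\right)\right) \left(-17864 + 29330\right) = \left(-1017 + \left(\frac{11435424}{857} - 12740 i \sqrt{2846}\right)\right) 11466 = \left(\frac{10563855}{857} - 12740 i \sqrt{2846}\right) 11466 = \frac{121125161430}{857} - 146076840 i \sqrt{2846}$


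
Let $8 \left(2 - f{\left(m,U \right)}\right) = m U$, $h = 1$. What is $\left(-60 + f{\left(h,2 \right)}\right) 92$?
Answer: $-5359$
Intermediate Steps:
$f{\left(m,U \right)} = 2 - \frac{U m}{8}$ ($f{\left(m,U \right)} = 2 - \frac{m U}{8} = 2 - \frac{U m}{8}$)
$\left(-60 + f{\left(h,2 \right)}\right) 92 = \left(-60 + \left(2 - \frac{1}{4} \cdot 1\right)\right) 92 = \left(-60 + \left(2 - \frac{1}{4}\right)\right) 92 = \left(-60 + \frac{7}{4}\right) 92 = \left(- \frac{233}{4}\right) 92 = -5359$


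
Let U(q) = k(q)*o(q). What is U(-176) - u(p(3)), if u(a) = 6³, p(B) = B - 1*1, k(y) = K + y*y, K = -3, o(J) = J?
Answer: -5451464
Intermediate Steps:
k(y) = -3 + y² (k(y) = -3 + y*y = -3 + y²)
p(B) = -1 + B (p(B) = B - 1 = -1 + B)
u(a) = 216
U(q) = q*(-3 + q²) (U(q) = (-3 + q²)*q = q*(-3 + q²))
U(-176) - u(p(3)) = -176*(-3 + (-176)²) - 1*216 = -176*(-3 + 30976) - 216 = -176*30973 - 216 = -5451248 - 216 = -5451464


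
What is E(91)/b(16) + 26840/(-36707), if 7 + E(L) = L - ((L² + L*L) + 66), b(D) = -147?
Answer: 54848648/490539 ≈ 111.81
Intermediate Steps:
E(L) = -73 + L - 2*L² (E(L) = -7 + (L - ((L² + L*L) + 66)) = -7 + (L - ((L² + L²) + 66)) = -7 + (L - (2*L² + 66)) = -7 + (L - (66 + 2*L²)) = -7 + (L + (-66 - 2*L²)) = -7 + (-66 + L - 2*L²) = -73 + L - 2*L²)
E(91)/b(16) + 26840/(-36707) = (-73 + 91 - 2*91²)/(-147) + 26840/(-36707) = (-73 + 91 - 2*8281)*(-1/147) + 26840*(-1/36707) = (-73 + 91 - 16562)*(-1/147) - 2440/3337 = -16544*(-1/147) - 2440/3337 = 16544/147 - 2440/3337 = 54848648/490539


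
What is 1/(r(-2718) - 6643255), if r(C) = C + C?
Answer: -1/6648691 ≈ -1.5041e-7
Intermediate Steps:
r(C) = 2*C
1/(r(-2718) - 6643255) = 1/(2*(-2718) - 6643255) = 1/(-5436 - 6643255) = 1/(-6648691) = -1/6648691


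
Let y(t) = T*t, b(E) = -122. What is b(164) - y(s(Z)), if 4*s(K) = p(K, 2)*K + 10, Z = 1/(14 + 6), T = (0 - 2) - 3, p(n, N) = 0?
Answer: -219/2 ≈ -109.50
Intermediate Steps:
T = -5 (T = -2 - 3 = -5)
Z = 1/20 ≈ 0.050000
s(K) = 5/2 (s(K) = (0*K + 10)/4 = (0 + 10)/4 = (¼)*10 = 5/2)
y(t) = -5*t
b(164) - y(s(Z)) = -122 - (-5)*5/2 = -122 - 1*(-25/2) = -122 + 25/2 = -219/2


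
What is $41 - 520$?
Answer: $-479$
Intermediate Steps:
$41 - 520 = -479$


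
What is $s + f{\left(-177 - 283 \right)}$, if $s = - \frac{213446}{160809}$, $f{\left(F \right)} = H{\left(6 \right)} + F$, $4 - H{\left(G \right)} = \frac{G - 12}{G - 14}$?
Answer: $- \frac{294651827}{643236} \approx -458.08$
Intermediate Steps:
$H{\left(G \right)} = 4 - \frac{-12 + G}{-14 + G}$ ($H{\left(G \right)} = 4 - \frac{G - 12}{G - 14} = 4 - \frac{-12 + G}{-14 + G}$)
$f{\left(F \right)} = \frac{13}{4} + F$ ($f{\left(F \right)} = \frac{-44 + 3 \cdot 6}{-14 + 6} + F = \frac{-44 + 18}{-8} + F = \left(- \frac{1}{8}\right) \left(-26\right) + F = \frac{13}{4} + F$)
$s = - \frac{213446}{160809}$ ($s = \left(-213446\right) \frac{1}{160809} = - \frac{213446}{160809} \approx -1.3273$)
$s + f{\left(-177 - 283 \right)} = - \frac{213446}{160809} + \left(\frac{13}{4} - 460\right) = - \frac{213446}{160809} - \frac{1827}{4} = - \frac{294651827}{643236}$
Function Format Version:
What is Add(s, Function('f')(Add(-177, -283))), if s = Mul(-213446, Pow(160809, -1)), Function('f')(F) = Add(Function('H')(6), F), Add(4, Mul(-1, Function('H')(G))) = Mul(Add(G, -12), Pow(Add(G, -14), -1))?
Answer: Rational(-294651827, 643236) ≈ -458.08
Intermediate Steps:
Function('H')(G) = Add(4, Mul(-1, Pow(Add(-14, G), -1), Add(-12, G))) (Function('H')(G) = Add(4, Mul(-1, Mul(Add(G, -12), Pow(Add(G, -14), -1)))) = Add(4, Mul(-1, Mul(Add(-12, G), Pow(Add(-14, G), -1)))) = Add(4, Mul(-1, Mul(Pow(Add(-14, G), -1), Add(-12, G)))) = Add(4, Mul(-1, Pow(Add(-14, G), -1), Add(-12, G))))
Function('f')(F) = Add(Rational(13, 4), F) (Function('f')(F) = Add(Mul(Pow(Add(-14, 6), -1), Add(-44, Mul(3, 6))), F) = Add(Mul(Pow(-8, -1), Add(-44, 18)), F) = Add(Mul(Rational(-1, 8), -26), F) = Add(Rational(13, 4), F))
s = Rational(-213446, 160809) (s = Mul(-213446, Rational(1, 160809)) = Rational(-213446, 160809) ≈ -1.3273)
Add(s, Function('f')(Add(-177, -283))) = Add(Rational(-213446, 160809), Add(Rational(13, 4), Add(-177, -283))) = Add(Rational(-213446, 160809), Add(Rational(13, 4), -460)) = Add(Rational(-213446, 160809), Rational(-1827, 4)) = Rational(-294651827, 643236)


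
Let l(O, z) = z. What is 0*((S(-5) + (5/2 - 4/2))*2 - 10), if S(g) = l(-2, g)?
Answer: 0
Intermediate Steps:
S(g) = g
0*((S(-5) + (5/2 - 4/2))*2 - 10) = 0*((-5 + (5/2 - 4/2))*2 - 10) = 0*((-5 + (5*(½) - 4*½))*2 - 10) = 0*((-5 + (5/2 - 2))*2 - 10) = 0*((-5 + ½)*2 - 10) = 0*(-9/2*2 - 10) = 0*(-9 - 10) = 0*(-19) = 0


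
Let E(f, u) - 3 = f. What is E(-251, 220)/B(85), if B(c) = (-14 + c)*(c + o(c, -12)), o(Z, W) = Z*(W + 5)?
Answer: 124/18105 ≈ 0.0068489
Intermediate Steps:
E(f, u) = 3 + f
o(Z, W) = Z*(5 + W)
B(c) = -6*c*(-14 + c) (B(c) = (-14 + c)*(c + c*(5 - 12)) = (-14 + c)*(c + c*(-7)) = (-14 + c)*(c - 7*c) = (-14 + c)*(-6*c) = -6*c*(-14 + c))
E(-251, 220)/B(85) = (3 - 251)/((6*85*(14 - 1*85))) = -248*1/(510*(14 - 85)) = -248/(6*85*(-71)) = -248/(-36210) = -248*(-1/36210) = 124/18105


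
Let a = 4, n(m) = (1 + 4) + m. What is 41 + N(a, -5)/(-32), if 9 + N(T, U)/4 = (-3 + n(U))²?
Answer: 41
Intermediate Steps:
n(m) = 5 + m
N(T, U) = -36 + 4*(2 + U)² (N(T, U) = -36 + 4*(-3 + (5 + U))² = -36 + 4*(2 + U)²)
41 + N(a, -5)/(-32) = 41 + (-36 + 4*(2 - 5)²)/(-32) = 41 + (-36 + 4*(-3)²)*(-1/32) = 41 + (-36 + 4*9)*(-1/32) = 41 + (-36 + 36)*(-1/32) = 41 + 0*(-1/32) = 41 + 0 = 41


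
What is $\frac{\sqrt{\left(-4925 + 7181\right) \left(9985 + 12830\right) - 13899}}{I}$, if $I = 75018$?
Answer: $\frac{\sqrt{51456741}}{75018} \approx 0.095622$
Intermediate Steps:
$\frac{\sqrt{\left(-4925 + 7181\right) \left(9985 + 12830\right) - 13899}}{I} = \frac{\sqrt{\left(-4925 + 7181\right) \left(9985 + 12830\right) - 13899}}{75018} = \sqrt{2256 \cdot 22815 - 13899} \cdot \frac{1}{75018} = \sqrt{51470640 - 13899} \cdot \frac{1}{75018} = \sqrt{51456741} \cdot \frac{1}{75018} = \frac{\sqrt{51456741}}{75018}$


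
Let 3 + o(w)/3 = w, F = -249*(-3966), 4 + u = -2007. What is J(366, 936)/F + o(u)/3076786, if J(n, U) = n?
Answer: -403381396/253202565477 ≈ -0.0015931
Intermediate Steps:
u = -2011 (u = -4 - 2007 = -2011)
F = 987534
o(w) = -9 + 3*w
J(366, 936)/F + o(u)/3076786 = 366/987534 + (-9 + 3*(-2011))/3076786 = 366*(1/987534) + (-9 - 6033)*(1/3076786) = 61/164589 - 6042*1/3076786 = 61/164589 - 3021/1538393 = -403381396/253202565477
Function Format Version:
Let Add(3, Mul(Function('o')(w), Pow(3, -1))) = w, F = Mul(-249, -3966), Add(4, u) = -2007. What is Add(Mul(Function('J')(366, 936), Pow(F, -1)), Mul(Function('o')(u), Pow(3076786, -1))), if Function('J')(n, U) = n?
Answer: Rational(-403381396, 253202565477) ≈ -0.0015931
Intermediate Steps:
u = -2011 (u = Add(-4, -2007) = -2011)
F = 987534
Function('o')(w) = Add(-9, Mul(3, w))
Add(Mul(Function('J')(366, 936), Pow(F, -1)), Mul(Function('o')(u), Pow(3076786, -1))) = Add(Mul(366, Pow(987534, -1)), Mul(Add(-9, Mul(3, -2011)), Pow(3076786, -1))) = Add(Mul(366, Rational(1, 987534)), Mul(Add(-9, -6033), Rational(1, 3076786))) = Add(Rational(61, 164589), Mul(-6042, Rational(1, 3076786))) = Add(Rational(61, 164589), Rational(-3021, 1538393)) = Rational(-403381396, 253202565477)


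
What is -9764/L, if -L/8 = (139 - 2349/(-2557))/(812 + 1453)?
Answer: 14137307805/715544 ≈ 19757.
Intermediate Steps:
L = -2862176/5791605 (L = -8*(139 - 2349/(-2557))/(812 + 1453) = -8*(139 - 2349*(-1/2557))/2265 = -8*(139 + 2349/2557)/2265 = -2862176/(2557*2265) = -8*357772/5791605 = -2862176/5791605 ≈ -0.49419)
-9764/L = -9764/(-2862176/5791605) = -9764*(-5791605/2862176) = 14137307805/715544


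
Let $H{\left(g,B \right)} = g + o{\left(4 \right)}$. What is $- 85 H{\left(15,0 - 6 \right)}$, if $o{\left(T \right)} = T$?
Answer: $-1615$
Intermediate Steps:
$H{\left(g,B \right)} = 4 + g$ ($H{\left(g,B \right)} = g + 4 = 4 + g$)
$- 85 H{\left(15,0 - 6 \right)} = - 85 \left(4 + 15\right) = \left(-85\right) 19 = -1615$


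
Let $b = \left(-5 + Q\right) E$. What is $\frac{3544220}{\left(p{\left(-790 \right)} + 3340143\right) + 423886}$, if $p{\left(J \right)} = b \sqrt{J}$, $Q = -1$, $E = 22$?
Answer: $\frac{13340546862380}{14167928077801} + \frac{467837040 i \sqrt{790}}{14167928077801} \approx 0.9416 + 0.00092812 i$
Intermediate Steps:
$b = -132$ ($b = \left(-5 - 1\right) 22 = \left(-6\right) 22 = -132$)
$p{\left(J \right)} = - 132 \sqrt{J}$
$\frac{3544220}{\left(p{\left(-790 \right)} + 3340143\right) + 423886} = \frac{3544220}{\left(- 132 \sqrt{-790} + 3340143\right) + 423886} = \frac{3544220}{\left(- 132 i \sqrt{790} + 3340143\right) + 423886} = \frac{3544220}{\left(3340143 - 132 i \sqrt{790}\right) + 423886} = \frac{3544220}{3764029 - 132 i \sqrt{790}}$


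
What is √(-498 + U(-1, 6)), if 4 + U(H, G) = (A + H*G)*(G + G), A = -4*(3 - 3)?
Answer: I*√574 ≈ 23.958*I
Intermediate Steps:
A = 0 (A = -4*0 = 0)
U(H, G) = -4 + 2*H*G² (U(H, G) = -4 + (0 + H*G)*(G + G) = -4 + (0 + G*H)*(2*G) = -4 + (G*H)*(2*G) = -4 + 2*H*G²)
√(-498 + U(-1, 6)) = √(-498 + (-4 + 2*(-1)*6²)) = √(-498 + (-4 + 2*(-1)*36)) = √(-498 + (-4 - 72)) = √(-498 - 76) = √(-574) = I*√574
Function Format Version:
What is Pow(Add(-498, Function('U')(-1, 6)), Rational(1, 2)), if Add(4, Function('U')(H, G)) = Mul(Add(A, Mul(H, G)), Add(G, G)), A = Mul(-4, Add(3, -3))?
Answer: Mul(I, Pow(574, Rational(1, 2))) ≈ Mul(23.958, I)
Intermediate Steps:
A = 0 (A = Mul(-4, 0) = 0)
Function('U')(H, G) = Add(-4, Mul(2, H, Pow(G, 2))) (Function('U')(H, G) = Add(-4, Mul(Add(0, Mul(H, G)), Add(G, G))) = Add(-4, Mul(Add(0, Mul(G, H)), Mul(2, G))) = Add(-4, Mul(Mul(G, H), Mul(2, G))) = Add(-4, Mul(2, H, Pow(G, 2))))
Pow(Add(-498, Function('U')(-1, 6)), Rational(1, 2)) = Pow(Add(-498, Add(-4, Mul(2, -1, Pow(6, 2)))), Rational(1, 2)) = Pow(Add(-498, Add(-4, Mul(2, -1, 36))), Rational(1, 2)) = Pow(Add(-498, Add(-4, -72)), Rational(1, 2)) = Pow(Add(-498, -76), Rational(1, 2)) = Pow(-574, Rational(1, 2)) = Mul(I, Pow(574, Rational(1, 2)))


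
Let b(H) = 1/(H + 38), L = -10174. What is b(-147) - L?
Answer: 1108965/109 ≈ 10174.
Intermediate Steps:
b(H) = 1/(38 + H)
b(-147) - L = 1/(38 - 147) - 1*(-10174) = 1/(-109) + 10174 = -1/109 + 10174 = 1108965/109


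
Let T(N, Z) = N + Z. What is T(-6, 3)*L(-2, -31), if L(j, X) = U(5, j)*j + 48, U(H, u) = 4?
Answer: -120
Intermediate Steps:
L(j, X) = 48 + 4*j (L(j, X) = 4*j + 48 = 48 + 4*j)
T(-6, 3)*L(-2, -31) = (-6 + 3)*(48 + 4*(-2)) = -3*(48 - 8) = -3*40 = -120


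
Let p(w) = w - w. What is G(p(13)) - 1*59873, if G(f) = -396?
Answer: -60269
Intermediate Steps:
p(w) = 0
G(p(13)) - 1*59873 = -396 - 1*59873 = -396 - 59873 = -60269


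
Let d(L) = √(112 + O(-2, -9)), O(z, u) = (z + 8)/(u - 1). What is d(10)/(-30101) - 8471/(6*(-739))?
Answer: 8471/4434 - √2785/150505 ≈ 1.9101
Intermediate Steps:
O(z, u) = (8 + z)/(-1 + u)
d(L) = √2785/5 (d(L) = √(112 + (8 - 2)/(-1 - 9)) = √(112 + 6/(-10)) = √(112 - ⅒*6) = √(112 - ⅗) = √(557/5) = √2785/5)
d(10)/(-30101) - 8471/(6*(-739)) = (√2785/5)/(-30101) - 8471/(6*(-739)) = (√2785/5)*(-1/30101) - 8471/(-4434) = -√2785/150505 - 8471*(-1/4434) = -√2785/150505 + 8471/4434 = 8471/4434 - √2785/150505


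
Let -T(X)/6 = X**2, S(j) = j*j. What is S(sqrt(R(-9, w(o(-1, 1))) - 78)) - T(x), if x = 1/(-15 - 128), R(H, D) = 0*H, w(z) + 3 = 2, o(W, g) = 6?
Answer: -1595016/20449 ≈ -78.000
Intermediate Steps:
w(z) = -1 (w(z) = -3 + 2 = -1)
R(H, D) = 0
x = -1/143 (x = 1/(-143) = -1/143 ≈ -0.0069930)
S(j) = j**2
T(X) = -6*X**2
S(sqrt(R(-9, w(o(-1, 1))) - 78)) - T(x) = (sqrt(0 - 78))**2 - (-6)*(-1/143)**2 = (sqrt(-78))**2 - (-6)/20449 = (I*sqrt(78))**2 - 1*(-6/20449) = -78 + 6/20449 = -1595016/20449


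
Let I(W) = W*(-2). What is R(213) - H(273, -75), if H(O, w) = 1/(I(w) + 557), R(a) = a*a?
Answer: 32075882/707 ≈ 45369.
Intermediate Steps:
R(a) = a²
I(W) = -2*W
H(O, w) = 1/(557 - 2*w) (H(O, w) = 1/(-2*w + 557) = 1/(557 - 2*w))
R(213) - H(273, -75) = 213² - (-1)/(-557 + 2*(-75)) = 45369 - (-1)/(-557 - 150) = 45369 - (-1)/(-707) = 45369 - (-1)*(-1)/707 = 45369 - 1*1/707 = 45369 - 1/707 = 32075882/707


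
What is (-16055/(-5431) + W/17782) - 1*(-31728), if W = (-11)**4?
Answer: 3064466209857/96574042 ≈ 31732.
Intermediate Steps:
W = 14641
(-16055/(-5431) + W/17782) - 1*(-31728) = (-16055/(-5431) + 14641/17782) - 1*(-31728) = (-16055*(-1/5431) + 14641*(1/17782)) + 31728 = (16055/5431 + 14641/17782) + 31728 = 365005281/96574042 + 31728 = 3064466209857/96574042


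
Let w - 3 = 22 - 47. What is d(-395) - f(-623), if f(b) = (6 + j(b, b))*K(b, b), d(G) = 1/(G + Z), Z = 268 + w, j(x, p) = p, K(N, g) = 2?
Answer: 183865/149 ≈ 1234.0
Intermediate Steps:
w = -22 (w = 3 + (22 - 47) = 3 - 25 = -22)
Z = 246 (Z = 268 - 22 = 246)
d(G) = 1/(246 + G) (d(G) = 1/(G + 246) = 1/(246 + G))
f(b) = 12 + 2*b (f(b) = (6 + b)*2 = 12 + 2*b)
d(-395) - f(-623) = 1/(246 - 395) - (12 + 2*(-623)) = 1/(-149) - (12 - 1246) = -1/149 - 1*(-1234) = -1/149 + 1234 = 183865/149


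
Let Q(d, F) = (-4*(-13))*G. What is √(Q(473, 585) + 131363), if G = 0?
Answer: √131363 ≈ 362.44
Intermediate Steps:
Q(d, F) = 0 (Q(d, F) = -4*(-13)*0 = 52*0 = 0)
√(Q(473, 585) + 131363) = √(0 + 131363) = √131363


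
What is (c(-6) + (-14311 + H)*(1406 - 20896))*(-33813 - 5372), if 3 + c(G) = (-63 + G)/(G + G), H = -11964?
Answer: -80266515246035/4 ≈ -2.0067e+13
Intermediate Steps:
c(G) = -3 + (-63 + G)/(2*G) (c(G) = -3 + (-63 + G)/(G + G) = -3 + (-63 + G)/((2*G)) = -3 + (-63 + G)*(1/(2*G)) = -3 + (-63 + G)/(2*G))
(c(-6) + (-14311 + H)*(1406 - 20896))*(-33813 - 5372) = ((½)*(-63 - 5*(-6))/(-6) + (-14311 - 11964)*(1406 - 20896))*(-33813 - 5372) = ((½)*(-⅙)*(-63 + 30) - 26275*(-19490))*(-39185) = ((½)*(-⅙)*(-33) + 512099750)*(-39185) = (11/4 + 512099750)*(-39185) = (2048399011/4)*(-39185) = -80266515246035/4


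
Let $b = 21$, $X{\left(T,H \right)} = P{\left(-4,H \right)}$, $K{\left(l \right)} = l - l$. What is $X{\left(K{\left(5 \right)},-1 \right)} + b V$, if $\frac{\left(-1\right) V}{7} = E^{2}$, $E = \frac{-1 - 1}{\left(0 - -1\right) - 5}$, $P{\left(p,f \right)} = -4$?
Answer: $- \frac{163}{4} \approx -40.75$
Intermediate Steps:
$K{\left(l \right)} = 0$
$X{\left(T,H \right)} = -4$
$E = \frac{1}{2}$ ($E = - \frac{2}{\left(0 + 1\right) - 5} = - \frac{2}{1 - 5} = - \frac{2}{-4} = \left(-2\right) \left(- \frac{1}{4}\right) = \frac{1}{2} \approx 0.5$)
$V = - \frac{7}{4} \approx -1.75$
$X{\left(K{\left(5 \right)},-1 \right)} + b V = -4 + 21 \left(- \frac{7}{4}\right) = -4 - \frac{147}{4} = - \frac{163}{4}$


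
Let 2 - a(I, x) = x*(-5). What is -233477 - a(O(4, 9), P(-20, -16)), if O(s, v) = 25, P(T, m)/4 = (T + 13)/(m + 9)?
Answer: -233499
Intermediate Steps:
P(T, m) = 4*(13 + T)/(9 + m) (P(T, m) = 4*((T + 13)/(m + 9)) = 4*((13 + T)/(9 + m)) = 4*(13 + T)/(9 + m))
a(I, x) = 2 + 5*x (a(I, x) = 2 - x*(-5) = 2 - (-5)*x = 2 + 5*x)
-233477 - a(O(4, 9), P(-20, -16)) = -233477 - (2 + 5*(4*(13 - 20)/(9 - 16))) = -233477 - (2 + 5*(4*(-7)/(-7))) = -233477 - (2 + 5*(4*(-⅐)*(-7))) = -233477 - (2 + 5*4) = -233477 - (2 + 20) = -233477 - 1*22 = -233477 - 22 = -233499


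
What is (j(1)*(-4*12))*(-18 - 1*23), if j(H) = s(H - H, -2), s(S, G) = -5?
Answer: -9840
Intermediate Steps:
j(H) = -5
(j(1)*(-4*12))*(-18 - 1*23) = (-(-20)*12)*(-18 - 1*23) = (-5*(-48))*(-18 - 23) = 240*(-41) = -9840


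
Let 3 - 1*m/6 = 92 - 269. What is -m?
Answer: -1080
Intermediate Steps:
m = 1080 (m = 18 - 6*(92 - 269) = 18 - 6*(-177) = 18 + 1062 = 1080)
-m = -1*1080 = -1080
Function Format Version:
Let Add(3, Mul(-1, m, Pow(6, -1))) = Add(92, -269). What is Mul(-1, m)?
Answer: -1080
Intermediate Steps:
m = 1080 (m = Add(18, Mul(-6, Add(92, -269))) = Add(18, Mul(-6, -177)) = Add(18, 1062) = 1080)
Mul(-1, m) = Mul(-1, 1080) = -1080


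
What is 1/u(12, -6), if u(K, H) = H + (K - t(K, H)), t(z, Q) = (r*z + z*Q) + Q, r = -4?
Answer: 1/132 ≈ 0.0075758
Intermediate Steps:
t(z, Q) = Q - 4*z + Q*z (t(z, Q) = (-4*z + z*Q) + Q = (-4*z + Q*z) + Q = Q - 4*z + Q*z)
u(K, H) = 5*K - H*K (u(K, H) = H + (K - (H - 4*K + H*K)) = H + (K + (-H + 4*K - H*K)) = H + (-H + 5*K - H*K) = 5*K - H*K)
1/u(12, -6) = 1/(12*(5 - 1*(-6))) = 1/(12*(5 + 6)) = 1/(12*11) = 1/132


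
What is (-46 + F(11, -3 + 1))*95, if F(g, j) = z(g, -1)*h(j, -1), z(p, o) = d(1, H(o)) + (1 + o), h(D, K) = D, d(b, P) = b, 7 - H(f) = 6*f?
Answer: -4560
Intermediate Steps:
H(f) = 7 - 6*f
z(p, o) = 2 + o (z(p, o) = 1 + (1 + o) = 2 + o)
F(g, j) = j (F(g, j) = (2 - 1)*j = 1*j = j)
(-46 + F(11, -3 + 1))*95 = (-46 + (-3 + 1))*95 = (-46 - 2)*95 = -48*95 = -4560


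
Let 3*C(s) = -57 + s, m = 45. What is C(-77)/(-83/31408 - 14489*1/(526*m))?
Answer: 16603211040/228517561 ≈ 72.656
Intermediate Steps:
C(s) = -19 + s/3 (C(s) = (-57 + s)/3 = -19 + s/3)
C(-77)/(-83/31408 - 14489*1/(526*m)) = (-19 + (⅓)*(-77))/(-83/31408 - 14489/(526*45)) = (-19 - 77/3)/(-83*1/31408 - 14489/23670) = -134/(3*(-83/31408 - 14489*1/23670)) = -134/(3*(-83/31408 - 14489/23670)) = -134/(3*(-228517561/371713680)) = -134/3*(-371713680/228517561) = 16603211040/228517561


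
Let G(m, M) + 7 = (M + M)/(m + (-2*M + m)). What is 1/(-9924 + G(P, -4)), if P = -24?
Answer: -5/49654 ≈ -0.00010070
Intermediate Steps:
G(m, M) = -7 + 2*M/(-2*M + 2*m) (G(m, M) = -7 + (M + M)/(m + (-2*M + m)) = -7 + (2*M)/(m + (m - 2*M)) = -7 + (2*M)/(-2*M + 2*m) = -7 + 2*M/(-2*M + 2*m))
1/(-9924 + G(P, -4)) = 1/(-9924 + (-8*(-4) + 7*(-24))/(-4 - 1*(-24))) = 1/(-9924 + (32 - 168)/(-4 + 24)) = 1/(-9924 - 136/20) = 1/(-9924 + (1/20)*(-136)) = 1/(-9924 - 34/5) = 1/(-49654/5) = -5/49654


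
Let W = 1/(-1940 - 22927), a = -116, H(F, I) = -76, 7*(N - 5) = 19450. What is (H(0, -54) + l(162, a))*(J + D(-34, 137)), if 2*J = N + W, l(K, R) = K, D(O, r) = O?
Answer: 20325962228/174069 ≈ 1.1677e+5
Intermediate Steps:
N = 19485/7 (N = 5 + (⅐)*19450 = 5 + 19450/7 = 19485/7 ≈ 2783.6)
W = -1/24867 (W = 1/(-24867) = -1/24867 ≈ -4.0214e-5)
J = 242266744/174069 (J = (19485/7 - 1/24867)/2 = (½)*(484533488/174069) = 242266744/174069 ≈ 1391.8)
(H(0, -54) + l(162, a))*(J + D(-34, 137)) = (-76 + 162)*(242266744/174069 - 34) = 86*(236348398/174069) = 20325962228/174069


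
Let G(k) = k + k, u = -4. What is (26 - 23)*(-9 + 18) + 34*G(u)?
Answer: -245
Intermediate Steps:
G(k) = 2*k
(26 - 23)*(-9 + 18) + 34*G(u) = (26 - 23)*(-9 + 18) + 34*(2*(-4)) = 3*9 + 34*(-8) = 27 - 272 = -245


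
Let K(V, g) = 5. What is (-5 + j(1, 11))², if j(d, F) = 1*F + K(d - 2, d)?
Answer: 121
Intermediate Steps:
j(d, F) = 5 + F (j(d, F) = 1*F + 5 = F + 5 = 5 + F)
(-5 + j(1, 11))² = (-5 + (5 + 11))² = (-5 + 16)² = 11² = 121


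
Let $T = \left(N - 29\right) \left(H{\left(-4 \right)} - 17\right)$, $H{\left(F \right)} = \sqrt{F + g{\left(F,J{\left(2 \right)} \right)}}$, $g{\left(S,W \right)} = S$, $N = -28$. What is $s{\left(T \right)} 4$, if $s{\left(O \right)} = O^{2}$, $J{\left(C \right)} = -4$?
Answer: $3651876 - 883728 i \sqrt{2} \approx 3.6519 \cdot 10^{6} - 1.2498 \cdot 10^{6} i$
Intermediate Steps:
$H{\left(F \right)} = \sqrt{2} \sqrt{F}$ ($H{\left(F \right)} = \sqrt{F + F} = \sqrt{2 F} = \sqrt{2} \sqrt{F}$)
$T = 969 - 114 i \sqrt{2}$ ($T = \left(-28 - 29\right) \left(\sqrt{2} \sqrt{-4} - 17\right) = - 57 \left(\sqrt{2} \cdot 2 i - 17\right) = - 57 \left(2 i \sqrt{2} - 17\right) = - 57 \left(-17 + 2 i \sqrt{2}\right) = 969 - 114 i \sqrt{2} \approx 969.0 - 161.22 i$)
$s{\left(T \right)} 4 = \left(969 - 114 i \sqrt{2}\right)^{2} \cdot 4 = 4 \left(969 - 114 i \sqrt{2}\right)^{2}$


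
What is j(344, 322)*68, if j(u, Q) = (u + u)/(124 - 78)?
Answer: 23392/23 ≈ 1017.0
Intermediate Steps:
j(u, Q) = u/23 (j(u, Q) = (2*u)/46 = (2*u)*(1/46) = u/23)
j(344, 322)*68 = ((1/23)*344)*68 = (344/23)*68 = 23392/23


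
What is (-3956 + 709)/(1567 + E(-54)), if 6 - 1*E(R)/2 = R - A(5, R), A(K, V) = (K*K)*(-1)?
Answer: -3247/1637 ≈ -1.9835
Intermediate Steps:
A(K, V) = -K² (A(K, V) = K²*(-1) = -K²)
E(R) = -38 - 2*R (E(R) = 12 - 2*(R - (-1)*5²) = 12 - 2*(R - (-1)*25) = 12 - 2*(R - 1*(-25)) = 12 - 2*(R + 25) = 12 - 2*(25 + R) = 12 + (-50 - 2*R) = -38 - 2*R)
(-3956 + 709)/(1567 + E(-54)) = (-3956 + 709)/(1567 + (-38 - 2*(-54))) = -3247/(1567 + (-38 + 108)) = -3247/(1567 + 70) = -3247/1637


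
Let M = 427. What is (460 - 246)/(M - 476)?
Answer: -214/49 ≈ -4.3673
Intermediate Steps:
(460 - 246)/(M - 476) = (460 - 246)/(427 - 476) = 214/(-49) = 214*(-1/49) = -214/49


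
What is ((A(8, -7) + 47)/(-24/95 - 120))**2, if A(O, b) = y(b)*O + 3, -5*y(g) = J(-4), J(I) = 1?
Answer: 5285401/32626944 ≈ 0.16199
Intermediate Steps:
y(g) = -1/5 (y(g) = -1/5*1 = -1/5)
A(O, b) = 3 - O/5 (A(O, b) = -O/5 + 3 = 3 - O/5)
((A(8, -7) + 47)/(-24/95 - 120))**2 = (((3 - 1/5*8) + 47)/(-24/95 - 120))**2 = (((3 - 8/5) + 47)/(-24*1/95 - 120))**2 = ((7/5 + 47)/(-24/95 - 120))**2 = (242/(5*(-11424/95)))**2 = ((242/5)*(-95/11424))**2 = (-2299/5712)**2 = 5285401/32626944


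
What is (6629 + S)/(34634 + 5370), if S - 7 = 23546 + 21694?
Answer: 12969/10001 ≈ 1.2968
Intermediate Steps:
S = 45247 (S = 7 + (23546 + 21694) = 7 + 45240 = 45247)
(6629 + S)/(34634 + 5370) = (6629 + 45247)/(34634 + 5370) = 51876/40004 = 51876*(1/40004) = 12969/10001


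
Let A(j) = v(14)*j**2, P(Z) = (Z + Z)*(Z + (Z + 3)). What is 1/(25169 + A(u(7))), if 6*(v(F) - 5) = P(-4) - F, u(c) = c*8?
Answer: 3/163315 ≈ 1.8369e-5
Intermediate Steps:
u(c) = 8*c
P(Z) = 2*Z*(3 + 2*Z) (P(Z) = (2*Z)*(Z + (3 + Z)) = (2*Z)*(3 + 2*Z) = 2*Z*(3 + 2*Z))
v(F) = 35/3 - F/6 (v(F) = 5 + (2*(-4)*(3 + 2*(-4)) - F)/6 = 5 + (2*(-4)*(3 - 8) - F)/6 = 5 + (2*(-4)*(-5) - F)/6 = 5 + (40 - F)/6 = 5 + (20/3 - F/6) = 35/3 - F/6)
A(j) = 28*j**2/3 (A(j) = (35/3 - 1/6*14)*j**2 = (35/3 - 7/3)*j**2 = 28*j**2/3)
1/(25169 + A(u(7))) = 1/(25169 + 28*(8*7)**2/3) = 1/(25169 + (28/3)*56**2) = 1/(25169 + (28/3)*3136) = 1/(25169 + 87808/3) = 1/(163315/3) = 3/163315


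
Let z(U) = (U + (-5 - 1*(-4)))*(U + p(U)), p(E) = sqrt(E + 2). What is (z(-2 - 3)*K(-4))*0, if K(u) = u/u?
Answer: 0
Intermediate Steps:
p(E) = sqrt(2 + E)
K(u) = 1
z(U) = (-1 + U)*(U + sqrt(2 + U)) (z(U) = (U + (-5 - 1*(-4)))*(U + sqrt(2 + U)) = (U + (-5 + 4))*(U + sqrt(2 + U)) = (U - 1)*(U + sqrt(2 + U)) = (-1 + U)*(U + sqrt(2 + U)))
(z(-2 - 3)*K(-4))*0 = (((-2 - 3)**2 - (-2 - 3) - sqrt(2 + (-2 - 3)) + (-2 - 3)*sqrt(2 + (-2 - 3)))*1)*0 = (((-5)**2 - 1*(-5) - sqrt(2 - 5) - 5*sqrt(2 - 5))*1)*0 = ((25 + 5 - sqrt(-3) - 5*I*sqrt(3))*1)*0 = ((25 + 5 - I*sqrt(3) - 5*I*sqrt(3))*1)*0 = ((30 - 6*I*sqrt(3))*1)*0 = (30 - 6*I*sqrt(3))*0 = 0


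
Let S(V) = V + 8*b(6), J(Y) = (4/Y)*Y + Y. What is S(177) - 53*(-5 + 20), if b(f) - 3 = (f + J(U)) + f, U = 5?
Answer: -426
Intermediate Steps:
J(Y) = 4 + Y
b(f) = 12 + 2*f (b(f) = 3 + ((f + (4 + 5)) + f) = 3 + ((f + 9) + f) = 3 + ((9 + f) + f) = 3 + (9 + 2*f) = 12 + 2*f)
S(V) = 192 + V (S(V) = V + 8*(12 + 2*6) = V + 8*(12 + 12) = V + 8*24 = V + 192 = 192 + V)
S(177) - 53*(-5 + 20) = (192 + 177) - 53*(-5 + 20) = 369 - 53*15 = 369 - 795 = -426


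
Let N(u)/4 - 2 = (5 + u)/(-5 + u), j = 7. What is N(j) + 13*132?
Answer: 1748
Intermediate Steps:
N(u) = 8 + 4*(5 + u)/(-5 + u) (N(u) = 8 + 4*((5 + u)/(-5 + u)) = 8 + 4*(5 + u)/(-5 + u))
N(j) + 13*132 = 4*(-5 + 3*7)/(-5 + 7) + 13*132 = 4*(-5 + 21)/2 + 1716 = 4*(½)*16 + 1716 = 32 + 1716 = 1748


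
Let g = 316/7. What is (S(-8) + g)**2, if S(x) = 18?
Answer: 195364/49 ≈ 3987.0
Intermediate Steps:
g = 316/7 (g = 316*(1/7) = 316/7 ≈ 45.143)
(S(-8) + g)**2 = (18 + 316/7)**2 = (442/7)**2 = 195364/49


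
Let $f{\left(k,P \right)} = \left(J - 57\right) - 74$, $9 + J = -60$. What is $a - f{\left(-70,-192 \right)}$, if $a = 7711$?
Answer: $7911$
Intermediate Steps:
$J = -69$ ($J = -9 - 60 = -69$)
$f{\left(k,P \right)} = -200$ ($f{\left(k,P \right)} = \left(-69 - 57\right) - 74 = -126 - 74 = -200$)
$a - f{\left(-70,-192 \right)} = 7711 - -200 = 7711 + 200 = 7911$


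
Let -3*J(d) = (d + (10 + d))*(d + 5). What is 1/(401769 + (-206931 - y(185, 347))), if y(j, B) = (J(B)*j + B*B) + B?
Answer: 3/46066726 ≈ 6.5123e-8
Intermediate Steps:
J(d) = -(5 + d)*(10 + 2*d)/3 (J(d) = -(d + (10 + d))*(d + 5)/3 = -(10 + 2*d)*(5 + d)/3 = -(5 + d)*(10 + 2*d)/3)
y(j, B) = B + B**2 + j*(-50/3 - 20*B/3 - 2*B**2/3) (y(j, B) = ((-50/3 - 20*B/3 - 2*B**2/3)*j + B*B) + B = (j*(-50/3 - 20*B/3 - 2*B**2/3) + B**2) + B = (B**2 + j*(-50/3 - 20*B/3 - 2*B**2/3)) + B = B + B**2 + j*(-50/3 - 20*B/3 - 2*B**2/3))
1/(401769 + (-206931 - y(185, 347))) = 1/(401769 + (-206931 - (347 + 347**2 - 2/3*185*(25 + 347**2 + 10*347)))) = 1/(401769 + (-206931 - (347 + 120409 - 2/3*185*(25 + 120409 + 3470)))) = 1/(401769 + (-206931 - (347 + 120409 - 2/3*185*123904))) = 1/(401769 + (-206931 - (347 + 120409 - 45844480/3))) = 1/(401769 + (-206931 - 1*(-45482212/3))) = 1/(401769 + (-206931 + 45482212/3)) = 1/(401769 + 44861419/3) = 1/(46066726/3) = 3/46066726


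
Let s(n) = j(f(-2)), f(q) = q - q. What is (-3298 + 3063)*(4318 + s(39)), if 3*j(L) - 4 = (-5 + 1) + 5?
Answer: -3045365/3 ≈ -1.0151e+6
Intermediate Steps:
f(q) = 0
j(L) = 5/3 (j(L) = 4/3 + ((-5 + 1) + 5)/3 = 4/3 + (-4 + 5)/3 = 4/3 + (⅓)*1 = 4/3 + ⅓ = 5/3)
s(n) = 5/3
(-3298 + 3063)*(4318 + s(39)) = (-3298 + 3063)*(4318 + 5/3) = -235*12959/3 = -3045365/3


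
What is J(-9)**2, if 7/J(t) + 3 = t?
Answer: 49/144 ≈ 0.34028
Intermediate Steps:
J(t) = 7/(-3 + t)
J(-9)**2 = (7/(-3 - 9))**2 = (7/(-12))**2 = (7*(-1/12))**2 = (-7/12)**2 = 49/144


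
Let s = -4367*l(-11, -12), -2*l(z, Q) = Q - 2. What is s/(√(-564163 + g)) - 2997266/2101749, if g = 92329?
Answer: -2997266/2101749 + 2779*I*√52426/14298 ≈ -1.4261 + 44.503*I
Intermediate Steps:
l(z, Q) = 1 - Q/2 (l(z, Q) = -(Q - 2)/2 = -(-2 + Q)/2 = 1 - Q/2)
s = -30569 (s = -4367*(1 - ½*(-12)) = -4367*(1 + 6) = -4367*7 = -30569)
s/(√(-564163 + g)) - 2997266/2101749 = -30569/√(-564163 + 92329) - 2997266/2101749 = -30569*(-I*√52426/157278) - 2997266*1/2101749 = -30569*(-I*√52426/157278) - 2997266/2101749 = -(-2779)*I*√52426/14298 - 2997266/2101749 = 2779*I*√52426/14298 - 2997266/2101749 = -2997266/2101749 + 2779*I*√52426/14298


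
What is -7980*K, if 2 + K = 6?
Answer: -31920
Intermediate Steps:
K = 4 (K = -2 + 6 = 4)
-7980*K = -7980*4 = -31920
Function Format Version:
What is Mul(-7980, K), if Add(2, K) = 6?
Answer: -31920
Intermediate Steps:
K = 4 (K = Add(-2, 6) = 4)
Mul(-7980, K) = Mul(-7980, 4) = -31920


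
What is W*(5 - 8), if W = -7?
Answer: 21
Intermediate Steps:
W*(5 - 8) = -7*(5 - 8) = -7*(-3) = 21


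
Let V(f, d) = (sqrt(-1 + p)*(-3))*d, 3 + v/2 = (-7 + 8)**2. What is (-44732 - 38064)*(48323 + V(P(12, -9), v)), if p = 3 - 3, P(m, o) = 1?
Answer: -4000951108 - 993552*I ≈ -4.001e+9 - 9.9355e+5*I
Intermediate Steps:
v = -4 (v = -6 + 2*(-7 + 8)**2 = -6 + 2*1**2 = -6 + 2*1 = -6 + 2 = -4)
p = 0
V(f, d) = -3*I*d (V(f, d) = (sqrt(-1 + 0)*(-3))*d = (sqrt(-1)*(-3))*d = (I*(-3))*d = (-3*I)*d = -3*I*d)
(-44732 - 38064)*(48323 + V(P(12, -9), v)) = (-44732 - 38064)*(48323 - 3*I*(-4)) = -82796*(48323 + 12*I) = -4000951108 - 993552*I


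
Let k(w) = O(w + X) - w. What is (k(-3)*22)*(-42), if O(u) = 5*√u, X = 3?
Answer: -2772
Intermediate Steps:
k(w) = -w + 5*√(3 + w) (k(w) = 5*√(w + 3) - w = 5*√(3 + w) - w = -w + 5*√(3 + w))
(k(-3)*22)*(-42) = ((-1*(-3) + 5*√(3 - 3))*22)*(-42) = ((3 + 5*√0)*22)*(-42) = ((3 + 5*0)*22)*(-42) = ((3 + 0)*22)*(-42) = (3*22)*(-42) = 66*(-42) = -2772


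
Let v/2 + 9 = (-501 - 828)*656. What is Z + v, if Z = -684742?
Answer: -2428408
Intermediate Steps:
v = -1743666 (v = -18 + 2*((-501 - 828)*656) = -18 + 2*(-1329*656) = -18 + 2*(-871824) = -18 - 1743648 = -1743666)
Z + v = -684742 - 1743666 = -2428408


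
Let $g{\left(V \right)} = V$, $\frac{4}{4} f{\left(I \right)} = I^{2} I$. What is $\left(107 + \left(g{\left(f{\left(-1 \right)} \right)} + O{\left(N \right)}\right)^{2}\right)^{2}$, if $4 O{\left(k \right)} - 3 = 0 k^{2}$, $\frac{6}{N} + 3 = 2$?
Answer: $\frac{2934369}{256} \approx 11462.0$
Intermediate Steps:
$N = -6$ ($N = \frac{6}{-3 + 2} = \frac{6}{-1} = 6 \left(-1\right) = -6$)
$f{\left(I \right)} = I^{3}$ ($f{\left(I \right)} = I^{2} I = I^{3}$)
$O{\left(k \right)} = \frac{3}{4}$ ($O{\left(k \right)} = \frac{3}{4} + \frac{0 k^{2}}{4} = \frac{3}{4} + \frac{1}{4} \cdot 0 = \frac{3}{4} + 0 = \frac{3}{4}$)
$\left(107 + \left(g{\left(f{\left(-1 \right)} \right)} + O{\left(N \right)}\right)^{2}\right)^{2} = \left(107 + \left(\left(-1\right)^{3} + \frac{3}{4}\right)^{2}\right)^{2} = \left(107 + \left(-1 + \frac{3}{4}\right)^{2}\right)^{2} = \left(107 + \left(- \frac{1}{4}\right)^{2}\right)^{2} = \left(107 + \frac{1}{16}\right)^{2} = \left(\frac{1713}{16}\right)^{2} = \frac{2934369}{256}$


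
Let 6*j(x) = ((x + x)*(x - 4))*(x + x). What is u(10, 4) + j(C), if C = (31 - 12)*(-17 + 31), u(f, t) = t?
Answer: 37076156/3 ≈ 1.2359e+7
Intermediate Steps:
C = 266 (C = 19*14 = 266)
j(x) = 2*x²*(-4 + x)/3 (j(x) = (((x + x)*(x - 4))*(x + x))/6 = (((2*x)*(-4 + x))*(2*x))/6 = ((2*x*(-4 + x))*(2*x))/6 = (4*x²*(-4 + x))/6 = 2*x²*(-4 + x)/3)
u(10, 4) + j(C) = 4 + (⅔)*266²*(-4 + 266) = 4 + (⅔)*70756*262 = 4 + 37076144/3 = 37076156/3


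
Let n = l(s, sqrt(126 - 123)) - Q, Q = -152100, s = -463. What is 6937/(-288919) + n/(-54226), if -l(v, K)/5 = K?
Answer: -22160372831/7833460847 + 5*sqrt(3)/54226 ≈ -2.8288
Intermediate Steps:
l(v, K) = -5*K
n = 152100 - 5*sqrt(3) (n = -5*sqrt(126 - 123) - 1*(-152100) = -5*sqrt(3) + 152100 = 152100 - 5*sqrt(3) ≈ 1.5209e+5)
6937/(-288919) + n/(-54226) = 6937/(-288919) + (152100 - 5*sqrt(3))/(-54226) = 6937*(-1/288919) + (152100 - 5*sqrt(3))*(-1/54226) = -6937/288919 + (-76050/27113 + 5*sqrt(3)/54226) = -22160372831/7833460847 + 5*sqrt(3)/54226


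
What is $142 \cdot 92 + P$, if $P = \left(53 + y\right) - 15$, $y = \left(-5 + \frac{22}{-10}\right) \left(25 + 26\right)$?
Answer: $\frac{63674}{5} \approx 12735.0$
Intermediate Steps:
$y = - \frac{1836}{5}$ ($y = \left(-5 + 22 \left(- \frac{1}{10}\right)\right) 51 = \left(-5 - \frac{11}{5}\right) 51 = \left(- \frac{36}{5}\right) 51 = - \frac{1836}{5} \approx -367.2$)
$P = - \frac{1646}{5}$ ($P = \left(53 - \frac{1836}{5}\right) - 15 = - \frac{1571}{5} - 15 = - \frac{1646}{5} \approx -329.2$)
$142 \cdot 92 + P = 142 \cdot 92 - \frac{1646}{5} = 13064 - \frac{1646}{5} = \frac{63674}{5}$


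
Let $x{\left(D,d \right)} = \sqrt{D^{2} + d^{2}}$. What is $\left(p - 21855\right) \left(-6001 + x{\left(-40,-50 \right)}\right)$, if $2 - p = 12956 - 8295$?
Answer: $159110514 - 265140 \sqrt{41} \approx 1.5741 \cdot 10^{8}$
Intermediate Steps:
$p = -4659$ ($p = 2 - \left(12956 - 8295\right) = 2 - 4661 = -4659$)
$\left(p - 21855\right) \left(-6001 + x{\left(-40,-50 \right)}\right) = \left(-4659 - 21855\right) \left(-6001 + \sqrt{\left(-40\right)^{2} + \left(-50\right)^{2}}\right) = - 26514 \left(-6001 + \sqrt{1600 + 2500}\right) = - 26514 \left(-6001 + \sqrt{4100}\right) = - 26514 \left(-6001 + 10 \sqrt{41}\right) = 159110514 - 265140 \sqrt{41}$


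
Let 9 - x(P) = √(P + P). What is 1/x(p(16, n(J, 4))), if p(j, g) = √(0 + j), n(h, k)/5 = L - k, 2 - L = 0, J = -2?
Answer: 9/73 + 2*√2/73 ≈ 0.16203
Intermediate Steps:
L = 2 (L = 2 - 1*0 = 2 + 0 = 2)
n(h, k) = 10 - 5*k (n(h, k) = 5*(2 - k) = 10 - 5*k)
p(j, g) = √j
x(P) = 9 - √2*√P (x(P) = 9 - √(P + P) = 9 - √(2*P) = 9 - √2*√P)
1/x(p(16, n(J, 4))) = 1/(9 - √2*√(√16)) = 1/(9 - √2*√4) = 1/(9 - 1*√2*2) = 1/(9 - 2*√2)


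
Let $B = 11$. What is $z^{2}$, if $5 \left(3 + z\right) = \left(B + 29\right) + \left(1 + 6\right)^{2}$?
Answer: $\frac{5476}{25} \approx 219.04$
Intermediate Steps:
$z = \frac{74}{5}$ ($z = -3 + \frac{\left(11 + 29\right) + \left(1 + 6\right)^{2}}{5} = -3 + \frac{40 + 7^{2}}{5} = -3 + \frac{40 + 49}{5} = -3 + \frac{1}{5} \cdot 89 = -3 + \frac{89}{5} = \frac{74}{5} \approx 14.8$)
$z^{2} = \left(\frac{74}{5}\right)^{2} = \frac{5476}{25}$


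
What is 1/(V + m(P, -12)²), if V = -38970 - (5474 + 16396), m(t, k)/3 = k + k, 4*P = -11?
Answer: -1/55656 ≈ -1.7968e-5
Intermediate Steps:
P = -11/4 (P = (¼)*(-11) = -11/4 ≈ -2.7500)
m(t, k) = 6*k (m(t, k) = 3*(k + k) = 3*(2*k) = 6*k)
V = -60840 (V = -38970 - 1*21870 = -38970 - 21870 = -60840)
1/(V + m(P, -12)²) = 1/(-60840 + (6*(-12))²) = 1/(-60840 + (-72)²) = 1/(-60840 + 5184) = 1/(-55656) = -1/55656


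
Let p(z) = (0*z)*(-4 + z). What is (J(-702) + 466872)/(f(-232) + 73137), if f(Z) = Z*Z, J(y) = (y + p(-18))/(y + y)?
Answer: 933745/253922 ≈ 3.6773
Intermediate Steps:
p(z) = 0 (p(z) = 0*(-4 + z) = 0)
J(y) = ½ (J(y) = (y + 0)/(y + y) = y/((2*y)) = y*(1/(2*y)) = ½)
f(Z) = Z²
(J(-702) + 466872)/(f(-232) + 73137) = (½ + 466872)/((-232)² + 73137) = 933745/(2*(53824 + 73137)) = (933745/2)/126961 = (933745/2)*(1/126961) = 933745/253922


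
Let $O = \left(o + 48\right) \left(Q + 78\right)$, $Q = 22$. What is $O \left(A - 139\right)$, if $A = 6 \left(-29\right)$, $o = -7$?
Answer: $-1283300$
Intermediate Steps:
$A = -174$
$O = 4100$ ($O = \left(-7 + 48\right) \left(22 + 78\right) = 41 \cdot 100 = 4100$)
$O \left(A - 139\right) = 4100 \left(-174 - 139\right) = 4100 \left(-313\right) = -1283300$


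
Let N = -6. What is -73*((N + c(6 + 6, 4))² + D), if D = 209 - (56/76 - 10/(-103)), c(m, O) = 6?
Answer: -29738813/1957 ≈ -15196.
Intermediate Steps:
D = 407381/1957 (D = 209 - (56*(1/76) - 10*(-1/103)) = 209 - (14/19 + 10/103) = 209 - 1*1632/1957 = 209 - 1632/1957 = 407381/1957 ≈ 208.17)
-73*((N + c(6 + 6, 4))² + D) = -73*((-6 + 6)² + 407381/1957) = -73*(0² + 407381/1957) = -73*(0 + 407381/1957) = -73*407381/1957 = -29738813/1957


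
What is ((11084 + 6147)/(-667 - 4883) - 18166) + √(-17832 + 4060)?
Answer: -100838531/5550 + 2*I*√3443 ≈ -18169.0 + 117.35*I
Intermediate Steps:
((11084 + 6147)/(-667 - 4883) - 18166) + √(-17832 + 4060) = (17231/(-5550) - 18166) + √(-13772) = (17231*(-1/5550) - 18166) + 2*I*√3443 = (-17231/5550 - 18166) + 2*I*√3443 = -100838531/5550 + 2*I*√3443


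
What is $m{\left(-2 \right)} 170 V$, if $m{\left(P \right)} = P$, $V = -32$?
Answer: $10880$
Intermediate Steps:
$m{\left(-2 \right)} 170 V = \left(-2\right) 170 \left(-32\right) = \left(-340\right) \left(-32\right) = 10880$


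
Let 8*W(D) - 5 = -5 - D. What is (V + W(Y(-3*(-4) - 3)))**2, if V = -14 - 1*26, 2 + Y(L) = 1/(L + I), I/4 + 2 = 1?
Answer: 2531281/1600 ≈ 1582.1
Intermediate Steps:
I = -4 (I = -8 + 4*1 = -8 + 4 = -4)
Y(L) = -2 + 1/(-4 + L) (Y(L) = -2 + 1/(L - 4) = -2 + 1/(-4 + L))
W(D) = -D/8 (W(D) = 5/8 + (-5 - D)/8 = 5/8 + (-5/8 - D/8) = -D/8)
V = -40 (V = -14 - 26 = -40)
(V + W(Y(-3*(-4) - 3)))**2 = (-40 - (9 - 2*(-3*(-4) - 3))/(8*(-4 + (-3*(-4) - 3))))**2 = (-40 - (9 - 2*(12 - 3))/(8*(-4 + (12 - 3))))**2 = (-40 - (9 - 2*9)/(8*(-4 + 9)))**2 = (-40 - (9 - 18)/(8*5))**2 = (-40 - (-9)/40)**2 = (-40 - 1/8*(-9/5))**2 = (-40 + 9/40)**2 = (-1591/40)**2 = 2531281/1600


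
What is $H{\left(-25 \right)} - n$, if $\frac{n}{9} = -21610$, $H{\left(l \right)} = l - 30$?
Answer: $194435$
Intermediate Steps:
$H{\left(l \right)} = -30 + l$ ($H{\left(l \right)} = l - 30 = -30 + l$)
$n = -194490$ ($n = 9 \left(-21610\right) = -194490$)
$H{\left(-25 \right)} - n = \left(-30 - 25\right) - -194490 = -55 + 194490 = 194435$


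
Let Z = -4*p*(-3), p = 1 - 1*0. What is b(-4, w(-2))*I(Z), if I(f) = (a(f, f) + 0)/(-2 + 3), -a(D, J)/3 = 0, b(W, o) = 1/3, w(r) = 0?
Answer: 0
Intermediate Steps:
b(W, o) = 1/3
a(D, J) = 0 (a(D, J) = -3*0 = 0)
p = 1 (p = 1 + 0 = 1)
Z = 12 (Z = -4*1*(-3) = -4*(-3) = 12)
I(f) = 0 (I(f) = (0 + 0)/(-2 + 3) = 0/1 = 0*1 = 0)
b(-4, w(-2))*I(Z) = (1/3)*0 = 0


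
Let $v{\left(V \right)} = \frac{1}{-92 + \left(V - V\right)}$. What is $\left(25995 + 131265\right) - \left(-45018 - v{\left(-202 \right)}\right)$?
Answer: $\frac{18609575}{92} \approx 2.0228 \cdot 10^{5}$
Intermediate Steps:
$v{\left(V \right)} = - \frac{1}{92}$ ($v{\left(V \right)} = \frac{1}{-92 + 0} = \frac{1}{-92} = - \frac{1}{92}$)
$\left(25995 + 131265\right) - \left(-45018 - v{\left(-202 \right)}\right) = \left(25995 + 131265\right) + \left(\left(- \frac{1}{92} + 61576\right) - 16558\right) = 157260 + \left(\frac{5664991}{92} - 16558\right) = 157260 + \frac{4141655}{92} = \frac{18609575}{92}$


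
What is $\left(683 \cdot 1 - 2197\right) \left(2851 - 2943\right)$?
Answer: $139288$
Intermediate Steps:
$\left(683 \cdot 1 - 2197\right) \left(2851 - 2943\right) = \left(683 - 2197\right) \left(-92\right) = \left(-1514\right) \left(-92\right) = 139288$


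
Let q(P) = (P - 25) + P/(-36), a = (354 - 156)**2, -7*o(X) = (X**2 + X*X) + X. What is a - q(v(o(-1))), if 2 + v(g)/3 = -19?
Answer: 157161/4 ≈ 39290.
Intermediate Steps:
o(X) = -2*X**2/7 - X/7 (o(X) = -((X**2 + X*X) + X)/7 = -((X**2 + X**2) + X)/7 = -(2*X**2 + X)/7 = -(X + 2*X**2)/7 = -2*X**2/7 - X/7)
v(g) = -63 (v(g) = -6 + 3*(-19) = -6 - 57 = -63)
a = 39204 (a = 198**2 = 39204)
q(P) = -25 + 35*P/36 (q(P) = (-25 + P) + P*(-1/36) = (-25 + P) - P/36 = -25 + 35*P/36)
a - q(v(o(-1))) = 39204 - (-25 + (35/36)*(-63)) = 39204 - (-25 - 245/4) = 39204 - 1*(-345/4) = 39204 + 345/4 = 157161/4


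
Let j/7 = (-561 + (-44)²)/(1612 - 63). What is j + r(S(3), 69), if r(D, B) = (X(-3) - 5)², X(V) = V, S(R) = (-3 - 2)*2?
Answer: 108761/1549 ≈ 70.214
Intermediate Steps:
S(R) = -10 (S(R) = -5*2 = -10)
r(D, B) = 64 (r(D, B) = (-3 - 5)² = (-8)² = 64)
j = 9625/1549 (j = 7*((-561 + (-44)²)/(1612 - 63)) = 7*((-561 + 1936)/1549) = 7*(1375*(1/1549)) = 7*(1375/1549) = 9625/1549 ≈ 6.2137)
j + r(S(3), 69) = 9625/1549 + 64 = 108761/1549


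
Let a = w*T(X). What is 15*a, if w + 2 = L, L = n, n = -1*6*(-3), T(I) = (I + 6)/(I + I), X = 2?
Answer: 480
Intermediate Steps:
T(I) = (6 + I)/(2*I) (T(I) = (6 + I)/((2*I)) = (6 + I)*(1/(2*I)) = (6 + I)/(2*I))
n = 18 (n = -6*(-3) = 18)
L = 18
w = 16 (w = -2 + 18 = 16)
a = 32 (a = 16*((½)*(6 + 2)/2) = 16*((½)*(½)*8) = 16*2 = 32)
15*a = 15*32 = 480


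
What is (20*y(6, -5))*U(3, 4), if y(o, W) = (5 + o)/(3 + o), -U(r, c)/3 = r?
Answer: -220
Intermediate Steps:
U(r, c) = -3*r
y(o, W) = (5 + o)/(3 + o)
(20*y(6, -5))*U(3, 4) = (20*((5 + 6)/(3 + 6)))*(-3*3) = (20*(11/9))*(-9) = (220/9)*(-9) = -220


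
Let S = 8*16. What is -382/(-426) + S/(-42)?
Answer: -1069/497 ≈ -2.1509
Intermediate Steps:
S = 128
-382/(-426) + S/(-42) = -382/(-426) + 128/(-42) = -382*(-1/426) + 128*(-1/42) = 191/213 - 64/21 = -1069/497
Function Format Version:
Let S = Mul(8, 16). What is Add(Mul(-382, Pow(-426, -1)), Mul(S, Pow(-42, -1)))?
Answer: Rational(-1069, 497) ≈ -2.1509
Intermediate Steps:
S = 128
Add(Mul(-382, Pow(-426, -1)), Mul(S, Pow(-42, -1))) = Add(Mul(-382, Pow(-426, -1)), Mul(128, Pow(-42, -1))) = Add(Mul(-382, Rational(-1, 426)), Mul(128, Rational(-1, 42))) = Add(Rational(191, 213), Rational(-64, 21)) = Rational(-1069, 497)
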